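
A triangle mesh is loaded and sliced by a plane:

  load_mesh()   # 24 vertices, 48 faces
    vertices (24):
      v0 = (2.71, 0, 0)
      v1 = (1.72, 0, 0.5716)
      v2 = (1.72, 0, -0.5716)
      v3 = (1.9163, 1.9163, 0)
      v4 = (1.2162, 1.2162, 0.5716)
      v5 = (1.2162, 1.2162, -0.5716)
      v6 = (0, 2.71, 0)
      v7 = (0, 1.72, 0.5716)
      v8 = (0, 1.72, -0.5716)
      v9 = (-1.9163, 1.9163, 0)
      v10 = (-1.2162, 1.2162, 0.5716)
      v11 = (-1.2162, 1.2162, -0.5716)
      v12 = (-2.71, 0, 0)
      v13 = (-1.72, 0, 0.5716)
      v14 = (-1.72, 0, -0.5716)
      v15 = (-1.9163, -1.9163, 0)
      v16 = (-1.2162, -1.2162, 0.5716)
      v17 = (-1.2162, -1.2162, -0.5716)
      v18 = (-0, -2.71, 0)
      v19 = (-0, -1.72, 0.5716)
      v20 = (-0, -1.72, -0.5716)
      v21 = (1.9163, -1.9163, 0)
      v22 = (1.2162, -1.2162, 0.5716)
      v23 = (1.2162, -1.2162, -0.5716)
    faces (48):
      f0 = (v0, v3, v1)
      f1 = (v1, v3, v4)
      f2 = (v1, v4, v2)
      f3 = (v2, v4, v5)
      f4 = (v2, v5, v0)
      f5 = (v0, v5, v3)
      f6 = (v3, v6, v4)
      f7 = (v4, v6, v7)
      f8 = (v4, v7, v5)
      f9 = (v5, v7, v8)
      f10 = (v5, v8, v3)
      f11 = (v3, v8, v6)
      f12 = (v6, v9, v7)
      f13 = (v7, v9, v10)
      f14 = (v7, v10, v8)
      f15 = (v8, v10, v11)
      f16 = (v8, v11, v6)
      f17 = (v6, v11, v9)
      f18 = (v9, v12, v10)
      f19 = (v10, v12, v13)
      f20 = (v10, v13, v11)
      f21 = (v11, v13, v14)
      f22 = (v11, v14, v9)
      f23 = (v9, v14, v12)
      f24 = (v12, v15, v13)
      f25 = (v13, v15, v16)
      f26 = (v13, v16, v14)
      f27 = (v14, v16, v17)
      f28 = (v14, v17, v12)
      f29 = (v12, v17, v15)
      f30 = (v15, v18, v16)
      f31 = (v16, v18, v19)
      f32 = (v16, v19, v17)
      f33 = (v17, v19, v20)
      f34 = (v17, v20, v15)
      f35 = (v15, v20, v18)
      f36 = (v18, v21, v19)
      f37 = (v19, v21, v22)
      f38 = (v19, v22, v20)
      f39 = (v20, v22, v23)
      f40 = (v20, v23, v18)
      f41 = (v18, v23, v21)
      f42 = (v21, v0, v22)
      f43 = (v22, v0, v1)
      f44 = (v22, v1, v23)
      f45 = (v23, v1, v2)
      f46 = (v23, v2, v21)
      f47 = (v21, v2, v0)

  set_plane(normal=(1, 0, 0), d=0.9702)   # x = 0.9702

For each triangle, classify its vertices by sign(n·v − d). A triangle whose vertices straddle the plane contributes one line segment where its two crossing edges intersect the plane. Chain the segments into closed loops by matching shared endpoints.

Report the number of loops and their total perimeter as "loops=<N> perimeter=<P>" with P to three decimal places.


loops=2 perimeter=6.859

Straddling triangles (12 of 48):
  (v3,v6,v4) [+-+] → (0.9702, 2.30816, 0)–(0.9702, 1.51835, 0.455983)  len=0.9120
  (v4,v6,v7) [+--] → (0.9702, 1.51835, 0.455983)–(0.9702, 1.3181, 0.5716)  len=0.2312
  (v4,v7,v5) [+-+] → (0.9702, 1.3181, 0.5716)–(0.9702, 1.3181, -0.340366)  len=0.9120
  (v5,v7,v8) [+--] → (0.9702, 1.3181, -0.340366)–(0.9702, 1.3181, -0.5716)  len=0.2312
  (v5,v8,v3) [+-+] → (0.9702, 1.3181, -0.5716)–(0.9702, 1.81938, -0.282206)  len=0.5788
  (v3,v8,v6) [+--] → (0.9702, 1.81938, -0.282206)–(0.9702, 2.30816, 0)  len=0.5644
  (v18,v21,v19) [-+-] → (0.9702, -2.30816, 0)–(0.9702, -1.81938, 0.282206)  len=0.5644
  (v19,v21,v22) [-++] → (0.9702, -1.81938, 0.282206)–(0.9702, -1.3181, 0.5716)  len=0.5788
  (v19,v22,v20) [-+-] → (0.9702, -1.3181, 0.5716)–(0.9702, -1.3181, 0.340366)  len=0.2312
  (v20,v22,v23) [-++] → (0.9702, -1.3181, 0.340366)–(0.9702, -1.3181, -0.5716)  len=0.9120
  (v20,v23,v18) [-+-] → (0.9702, -1.3181, -0.5716)–(0.9702, -1.51835, -0.455983)  len=0.2312
  (v18,v23,v21) [-++] → (0.9702, -1.51835, -0.455983)–(0.9702, -2.30816, 0)  len=0.9120

Chained into 2 loop(s):
  loop 1: 6 segments, perimeter = 3.4296
  loop 2: 6 segments, perimeter = 3.4296
Total perimeter = 6.859


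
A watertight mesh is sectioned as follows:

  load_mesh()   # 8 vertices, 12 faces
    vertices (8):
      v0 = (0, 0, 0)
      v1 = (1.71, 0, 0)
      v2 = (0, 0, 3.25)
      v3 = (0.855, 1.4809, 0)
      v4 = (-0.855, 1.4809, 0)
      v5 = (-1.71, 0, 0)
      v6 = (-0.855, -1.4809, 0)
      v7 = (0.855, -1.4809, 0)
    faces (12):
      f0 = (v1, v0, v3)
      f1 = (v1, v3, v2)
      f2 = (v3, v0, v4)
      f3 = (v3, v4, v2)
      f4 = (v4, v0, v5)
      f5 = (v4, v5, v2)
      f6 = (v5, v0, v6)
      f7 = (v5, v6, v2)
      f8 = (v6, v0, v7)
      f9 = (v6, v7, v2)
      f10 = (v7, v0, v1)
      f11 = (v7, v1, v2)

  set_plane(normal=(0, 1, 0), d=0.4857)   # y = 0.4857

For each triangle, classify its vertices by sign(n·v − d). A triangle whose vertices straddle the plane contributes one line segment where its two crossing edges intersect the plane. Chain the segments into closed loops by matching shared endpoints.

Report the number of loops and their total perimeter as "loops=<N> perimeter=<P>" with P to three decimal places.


loops=1 perimeter=8.356

Straddling triangles (6 of 12):
  (v1,v0,v3) [--+] → (0.28042, 0.4857, 0)–(1.42958, 0.4857, 0)  len=1.1492
  (v1,v3,v2) [-+-] → (1.42958, 0.4857, 0)–(0.28042, 0.4857, 2.18408)  len=2.4679
  (v3,v0,v4) [+-+] → (0.28042, 0.4857, 0)–(-0.28042, 0.4857, 0)  len=0.5608
  (v3,v4,v2) [++-] → (-0.28042, 0.4857, 2.18408)–(0.28042, 0.4857, 2.18408)  len=0.5608
  (v4,v0,v5) [+--] → (-0.28042, 0.4857, 0)–(-1.42958, 0.4857, 0)  len=1.1492
  (v4,v5,v2) [+--] → (-1.42958, 0.4857, 0)–(-0.28042, 0.4857, 2.18408)  len=2.4679

Chained into 1 loop(s):
  loop 1: 6 segments, perimeter = 8.3559
Total perimeter = 8.356


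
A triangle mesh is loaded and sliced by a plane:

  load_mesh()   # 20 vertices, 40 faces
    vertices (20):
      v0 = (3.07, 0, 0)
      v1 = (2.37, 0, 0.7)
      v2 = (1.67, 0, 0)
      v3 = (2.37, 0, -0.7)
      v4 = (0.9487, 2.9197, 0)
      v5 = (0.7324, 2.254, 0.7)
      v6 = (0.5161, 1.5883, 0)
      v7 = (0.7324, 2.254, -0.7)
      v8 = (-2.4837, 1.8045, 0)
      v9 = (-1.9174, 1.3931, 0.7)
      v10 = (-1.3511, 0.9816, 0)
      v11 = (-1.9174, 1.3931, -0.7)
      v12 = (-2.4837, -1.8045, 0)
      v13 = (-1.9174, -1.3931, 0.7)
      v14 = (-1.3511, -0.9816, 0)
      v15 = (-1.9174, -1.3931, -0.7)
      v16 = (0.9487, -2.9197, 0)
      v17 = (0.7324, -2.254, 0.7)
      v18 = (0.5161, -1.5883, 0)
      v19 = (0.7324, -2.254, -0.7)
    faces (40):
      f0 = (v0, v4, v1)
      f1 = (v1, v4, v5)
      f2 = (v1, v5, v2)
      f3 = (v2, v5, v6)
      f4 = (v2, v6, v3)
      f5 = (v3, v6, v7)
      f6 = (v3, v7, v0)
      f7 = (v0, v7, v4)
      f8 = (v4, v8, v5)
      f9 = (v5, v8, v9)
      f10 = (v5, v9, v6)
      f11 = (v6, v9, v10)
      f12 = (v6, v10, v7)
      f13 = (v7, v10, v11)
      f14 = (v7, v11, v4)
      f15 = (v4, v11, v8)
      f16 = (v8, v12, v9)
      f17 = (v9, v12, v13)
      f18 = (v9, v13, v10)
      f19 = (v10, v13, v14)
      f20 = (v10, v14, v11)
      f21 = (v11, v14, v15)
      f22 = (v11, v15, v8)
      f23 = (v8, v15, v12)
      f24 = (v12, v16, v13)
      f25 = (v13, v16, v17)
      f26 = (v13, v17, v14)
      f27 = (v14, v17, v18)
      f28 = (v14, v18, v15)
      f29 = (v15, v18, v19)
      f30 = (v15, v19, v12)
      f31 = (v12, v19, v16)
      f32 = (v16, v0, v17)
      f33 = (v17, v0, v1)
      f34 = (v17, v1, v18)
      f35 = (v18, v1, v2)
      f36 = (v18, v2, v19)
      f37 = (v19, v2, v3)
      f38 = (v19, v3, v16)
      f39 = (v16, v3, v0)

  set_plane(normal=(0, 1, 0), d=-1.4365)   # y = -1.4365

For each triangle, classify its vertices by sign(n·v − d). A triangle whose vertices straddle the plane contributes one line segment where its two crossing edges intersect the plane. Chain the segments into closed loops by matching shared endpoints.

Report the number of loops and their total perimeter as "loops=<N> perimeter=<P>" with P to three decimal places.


Straddling triangles (18 of 40):
  (v8,v12,v9) [+-+] → (-2.4837, -1.4365, 0)–(-2.41853, -1.4365, 0.0805604)  len=0.1036
  (v9,v12,v13) [+-+] → (-2.41853, -1.4365, 0.0805604)–(-1.97714, -1.4365, 0.626155)  len=0.7018
  (v8,v15,v12) [++-] → (-1.97714, -1.4365, -0.626155)–(-2.4837, -1.4365, 0)  len=0.8054
  (v12,v16,v13) [--+] → (-1.83592, -1.4365, 0.6801)–(-1.97714, -1.4365, 0.626155)  len=0.1512
  (v13,v16,v17) [+--] → (-1.83592, -1.4365, 0.6801)–(-1.78382, -1.4365, 0.7)  len=0.0558
  (v13,v17,v14) [+-+] → (-1.78382, -1.4365, 0.7)–(-0.606221, -1.4365, 0.250259)  len=1.2606
  (v14,v17,v18) [+--] → (-0.606221, -1.4365, 0.250259)–(0.0489153, -1.4365, 0)  len=0.7013
  (v14,v18,v15) [+-+] → (0.0489153, -1.4365, 0)–(-1.37635, -1.4365, -0.544365)  len=1.5257
  (v15,v18,v19) [+--] → (-1.37635, -1.4365, -0.544365)–(-1.78382, -1.4365, -0.7)  len=0.4362
  (v15,v19,v12) [+--] → (-1.78382, -1.4365, -0.7)–(-1.97714, -1.4365, -0.626155)  len=0.2069
  (v16,v0,v17) [-+-] → (2.02631, -1.4365, 0)–(1.58022, -1.4365, 0.446118)  len=0.6309
  (v17,v0,v1) [-++] → (1.58022, -1.4365, 0.446118)–(1.32634, -1.4365, 0.7)  len=0.3590
  (v17,v1,v18) [-+-] → (1.32634, -1.4365, 0.7)–(0.693284, -1.4365, 0.0669017)  len=0.8953
  (v18,v1,v2) [-++] → (0.693284, -1.4365, 0.0669017)–(0.626383, -1.4365, 0)  len=0.0946
  (v18,v2,v19) [-+-] → (0.626383, -1.4365, 0)–(1.07246, -1.4365, -0.446118)  len=0.6309
  (v19,v2,v3) [-++] → (1.07246, -1.4365, -0.446118)–(1.32634, -1.4365, -0.7)  len=0.3590
  (v19,v3,v16) [-+-] → (1.32634, -1.4365, -0.7)–(1.67072, -1.4365, -0.355598)  len=0.4870
  (v16,v3,v0) [-++] → (1.67072, -1.4365, -0.355598)–(2.02631, -1.4365, 0)  len=0.5029

Chained into 2 loop(s):
  loop 1: 10 segments, perimeter = 5.9484
  loop 2: 8 segments, perimeter = 3.9597
Total perimeter = 9.908

loops=2 perimeter=9.908


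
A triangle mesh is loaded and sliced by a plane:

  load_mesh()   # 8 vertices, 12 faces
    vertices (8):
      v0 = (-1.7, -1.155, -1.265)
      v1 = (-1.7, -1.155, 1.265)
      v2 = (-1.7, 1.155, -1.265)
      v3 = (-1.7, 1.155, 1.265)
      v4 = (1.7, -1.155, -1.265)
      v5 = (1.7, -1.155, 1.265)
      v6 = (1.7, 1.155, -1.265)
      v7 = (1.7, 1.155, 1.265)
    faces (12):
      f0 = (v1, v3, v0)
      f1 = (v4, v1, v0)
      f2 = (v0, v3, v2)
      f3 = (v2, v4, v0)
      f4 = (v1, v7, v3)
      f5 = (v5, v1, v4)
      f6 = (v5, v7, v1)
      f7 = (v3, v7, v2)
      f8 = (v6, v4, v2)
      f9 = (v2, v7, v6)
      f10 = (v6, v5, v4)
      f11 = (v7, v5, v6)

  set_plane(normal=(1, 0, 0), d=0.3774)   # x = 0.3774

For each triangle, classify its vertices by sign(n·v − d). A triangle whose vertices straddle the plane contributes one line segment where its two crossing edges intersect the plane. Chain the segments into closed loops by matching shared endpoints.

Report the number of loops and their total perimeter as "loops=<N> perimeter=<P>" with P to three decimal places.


Straddling triangles (8 of 12):
  (v4,v1,v0) [+--] → (0.3774, -1.155, -0.28083)–(0.3774, -1.155, -1.265)  len=0.9842
  (v2,v4,v0) [-+-] → (0.3774, -0.25641, -1.265)–(0.3774, -1.155, -1.265)  len=0.8986
  (v1,v7,v3) [-+-] → (0.3774, 0.25641, 1.265)–(0.3774, 1.155, 1.265)  len=0.8986
  (v5,v1,v4) [+-+] → (0.3774, -1.155, 1.265)–(0.3774, -1.155, -0.28083)  len=1.5458
  (v5,v7,v1) [++-] → (0.3774, 0.25641, 1.265)–(0.3774, -1.155, 1.265)  len=1.4114
  (v3,v7,v2) [-+-] → (0.3774, 1.155, 1.265)–(0.3774, 1.155, 0.28083)  len=0.9842
  (v6,v4,v2) [++-] → (0.3774, -0.25641, -1.265)–(0.3774, 1.155, -1.265)  len=1.4114
  (v2,v7,v6) [-++] → (0.3774, 1.155, 0.28083)–(0.3774, 1.155, -1.265)  len=1.5458

Chained into 1 loop(s):
  loop 1: 8 segments, perimeter = 9.6800
Total perimeter = 9.680

loops=1 perimeter=9.680


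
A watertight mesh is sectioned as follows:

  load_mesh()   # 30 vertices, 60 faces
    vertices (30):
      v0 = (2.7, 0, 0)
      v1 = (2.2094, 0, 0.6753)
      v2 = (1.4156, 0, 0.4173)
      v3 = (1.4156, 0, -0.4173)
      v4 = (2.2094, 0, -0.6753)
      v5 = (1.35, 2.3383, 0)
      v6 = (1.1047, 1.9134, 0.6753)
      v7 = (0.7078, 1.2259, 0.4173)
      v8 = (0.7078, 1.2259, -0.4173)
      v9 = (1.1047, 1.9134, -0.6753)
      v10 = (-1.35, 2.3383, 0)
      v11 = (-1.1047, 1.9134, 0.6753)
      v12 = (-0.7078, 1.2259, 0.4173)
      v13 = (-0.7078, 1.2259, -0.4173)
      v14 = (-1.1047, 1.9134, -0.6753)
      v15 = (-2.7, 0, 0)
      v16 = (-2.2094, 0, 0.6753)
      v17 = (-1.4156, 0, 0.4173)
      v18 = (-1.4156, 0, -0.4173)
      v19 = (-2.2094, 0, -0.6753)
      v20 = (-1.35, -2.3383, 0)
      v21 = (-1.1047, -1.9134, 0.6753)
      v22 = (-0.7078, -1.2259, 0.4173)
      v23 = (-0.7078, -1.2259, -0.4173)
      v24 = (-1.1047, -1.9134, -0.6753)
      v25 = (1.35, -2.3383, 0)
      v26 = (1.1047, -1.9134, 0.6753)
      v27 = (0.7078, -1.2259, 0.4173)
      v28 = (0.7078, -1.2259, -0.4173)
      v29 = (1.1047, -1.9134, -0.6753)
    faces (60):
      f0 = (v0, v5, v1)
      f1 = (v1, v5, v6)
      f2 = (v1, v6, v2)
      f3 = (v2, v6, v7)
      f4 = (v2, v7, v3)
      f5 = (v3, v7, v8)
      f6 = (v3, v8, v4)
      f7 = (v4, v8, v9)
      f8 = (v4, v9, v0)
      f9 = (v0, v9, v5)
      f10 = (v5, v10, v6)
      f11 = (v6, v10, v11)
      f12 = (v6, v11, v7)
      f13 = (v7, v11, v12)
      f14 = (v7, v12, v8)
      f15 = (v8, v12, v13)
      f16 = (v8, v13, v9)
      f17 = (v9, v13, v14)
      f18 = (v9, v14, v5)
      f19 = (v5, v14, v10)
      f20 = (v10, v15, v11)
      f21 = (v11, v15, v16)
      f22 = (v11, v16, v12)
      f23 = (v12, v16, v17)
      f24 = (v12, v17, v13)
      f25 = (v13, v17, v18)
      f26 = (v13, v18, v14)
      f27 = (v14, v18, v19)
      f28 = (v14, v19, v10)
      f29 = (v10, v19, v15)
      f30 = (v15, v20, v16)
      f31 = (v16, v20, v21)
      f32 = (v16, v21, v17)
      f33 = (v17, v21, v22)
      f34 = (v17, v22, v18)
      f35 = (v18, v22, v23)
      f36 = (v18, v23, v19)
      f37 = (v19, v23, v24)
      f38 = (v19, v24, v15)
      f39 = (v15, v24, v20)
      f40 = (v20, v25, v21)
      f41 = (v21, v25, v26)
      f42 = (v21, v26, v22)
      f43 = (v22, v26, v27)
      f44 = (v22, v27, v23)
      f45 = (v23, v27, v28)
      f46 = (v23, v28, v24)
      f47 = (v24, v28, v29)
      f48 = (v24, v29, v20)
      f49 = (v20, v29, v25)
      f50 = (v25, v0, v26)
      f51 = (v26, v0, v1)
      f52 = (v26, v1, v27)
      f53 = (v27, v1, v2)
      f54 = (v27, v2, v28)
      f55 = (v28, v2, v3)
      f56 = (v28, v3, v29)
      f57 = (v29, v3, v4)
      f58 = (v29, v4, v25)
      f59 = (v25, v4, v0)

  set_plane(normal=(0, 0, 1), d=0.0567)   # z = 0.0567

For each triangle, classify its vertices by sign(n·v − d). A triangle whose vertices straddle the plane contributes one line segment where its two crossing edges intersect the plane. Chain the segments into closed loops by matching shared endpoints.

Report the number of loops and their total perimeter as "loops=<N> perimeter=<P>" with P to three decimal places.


loops=2 perimeter=24.446

Straddling triangles (24 of 60):
  (v0,v5,v1) [--+] → (1.42216, 2.14197, 0.0567)–(2.65881, 0, 0.0567)  len=2.4733
  (v1,v5,v6) [+-+] → (1.42216, 2.14197, 0.0567)–(1.3294, 2.30262, 0.0567)  len=0.1855
  (v2,v7,v3) [++-] → (1.01361, 0.696234, 0.0567)–(1.4156, 0, 0.0567)  len=0.8039
  (v3,v7,v8) [-+-] → (1.01361, 0.696234, 0.0567)–(0.7078, 1.2259, 0.0567)  len=0.6116
  (v5,v10,v6) [--+] → (-1.1439, 2.30262, 0.0567)–(1.3294, 2.30262, 0.0567)  len=2.4733
  (v6,v10,v11) [+-+] → (-1.1439, 2.30262, 0.0567)–(-1.3294, 2.30262, 0.0567)  len=0.1855
  (v7,v12,v8) [++-] → (-0.0961712, 1.2259, 0.0567)–(0.7078, 1.2259, 0.0567)  len=0.8040
  (v8,v12,v13) [-+-] → (-0.0961712, 1.2259, 0.0567)–(-0.7078, 1.2259, 0.0567)  len=0.6116
  (v10,v15,v11) [--+] → (-2.56605, 0.160654, 0.0567)–(-1.3294, 2.30262, 0.0567)  len=2.4733
  (v11,v15,v16) [+-+] → (-2.56605, 0.160654, 0.0567)–(-2.65881, 0, 0.0567)  len=0.1855
  (v12,v17,v13) [++-] → (-1.10979, 0.529666, 0.0567)–(-0.7078, 1.2259, 0.0567)  len=0.8039
  (v13,v17,v18) [-+-] → (-1.10979, 0.529666, 0.0567)–(-1.4156, 0, 0.0567)  len=0.6116
  (v15,v20,v16) [--+] → (-1.42216, -2.14197, 0.0567)–(-2.65881, 0, 0.0567)  len=2.4733
  (v16,v20,v21) [+-+] → (-1.42216, -2.14197, 0.0567)–(-1.3294, -2.30262, 0.0567)  len=0.1855
  (v17,v22,v18) [++-] → (-1.01361, -0.696234, 0.0567)–(-1.4156, 0, 0.0567)  len=0.8039
  (v18,v22,v23) [-+-] → (-1.01361, -0.696234, 0.0567)–(-0.7078, -1.2259, 0.0567)  len=0.6116
  (v20,v25,v21) [--+] → (1.1439, -2.30262, 0.0567)–(-1.3294, -2.30262, 0.0567)  len=2.4733
  (v21,v25,v26) [+-+] → (1.1439, -2.30262, 0.0567)–(1.3294, -2.30262, 0.0567)  len=0.1855
  (v22,v27,v23) [++-] → (0.0961712, -1.2259, 0.0567)–(-0.7078, -1.2259, 0.0567)  len=0.8040
  (v23,v27,v28) [-+-] → (0.0961712, -1.2259, 0.0567)–(0.7078, -1.2259, 0.0567)  len=0.6116
  (v25,v0,v26) [--+] → (2.56605, -0.160654, 0.0567)–(1.3294, -2.30262, 0.0567)  len=2.4733
  (v26,v0,v1) [+-+] → (2.56605, -0.160654, 0.0567)–(2.65881, 0, 0.0567)  len=0.1855
  (v27,v2,v28) [++-] → (1.10979, -0.529666, 0.0567)–(0.7078, -1.2259, 0.0567)  len=0.8039
  (v28,v2,v3) [-+-] → (1.10979, -0.529666, 0.0567)–(1.4156, 0, 0.0567)  len=0.6116

Chained into 2 loop(s):
  loop 1: 12 segments, perimeter = 15.9529
  loop 2: 12 segments, perimeter = 8.4934
Total perimeter = 24.446


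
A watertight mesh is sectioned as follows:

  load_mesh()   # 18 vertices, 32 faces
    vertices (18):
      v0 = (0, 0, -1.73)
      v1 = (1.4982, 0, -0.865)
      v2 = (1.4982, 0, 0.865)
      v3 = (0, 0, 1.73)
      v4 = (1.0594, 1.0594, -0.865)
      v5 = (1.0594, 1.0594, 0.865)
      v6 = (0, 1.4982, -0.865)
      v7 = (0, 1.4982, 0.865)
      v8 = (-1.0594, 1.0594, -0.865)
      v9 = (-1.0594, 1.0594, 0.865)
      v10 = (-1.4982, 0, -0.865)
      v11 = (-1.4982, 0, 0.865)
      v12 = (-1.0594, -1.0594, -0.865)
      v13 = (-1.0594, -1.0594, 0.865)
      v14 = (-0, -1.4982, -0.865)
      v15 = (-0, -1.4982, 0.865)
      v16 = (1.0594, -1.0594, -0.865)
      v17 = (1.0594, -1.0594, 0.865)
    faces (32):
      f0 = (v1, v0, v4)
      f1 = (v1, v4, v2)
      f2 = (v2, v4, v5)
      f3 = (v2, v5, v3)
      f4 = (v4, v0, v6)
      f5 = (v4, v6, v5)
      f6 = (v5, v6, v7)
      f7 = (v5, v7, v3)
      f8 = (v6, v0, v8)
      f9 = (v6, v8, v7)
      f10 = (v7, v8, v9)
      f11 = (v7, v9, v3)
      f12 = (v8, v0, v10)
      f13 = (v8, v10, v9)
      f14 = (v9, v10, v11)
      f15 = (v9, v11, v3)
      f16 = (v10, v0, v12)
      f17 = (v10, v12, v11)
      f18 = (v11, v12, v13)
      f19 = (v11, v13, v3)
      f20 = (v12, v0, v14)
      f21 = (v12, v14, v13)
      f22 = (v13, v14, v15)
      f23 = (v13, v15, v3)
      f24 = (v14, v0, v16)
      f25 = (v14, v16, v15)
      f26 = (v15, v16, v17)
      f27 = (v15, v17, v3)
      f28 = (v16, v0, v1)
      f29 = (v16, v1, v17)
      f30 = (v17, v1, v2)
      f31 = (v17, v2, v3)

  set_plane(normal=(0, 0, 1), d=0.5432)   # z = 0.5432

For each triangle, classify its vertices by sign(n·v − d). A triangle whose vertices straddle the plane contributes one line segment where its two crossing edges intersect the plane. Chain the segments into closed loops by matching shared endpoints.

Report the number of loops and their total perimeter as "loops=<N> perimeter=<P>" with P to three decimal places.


loops=1 perimeter=9.173

Straddling triangles (16 of 32):
  (v1,v4,v2) [--+] → (1.41658, 0.197061, 0.5432)–(1.4982, 0, 0.5432)  len=0.2133
  (v2,v4,v5) [+-+] → (1.41658, 0.197061, 0.5432)–(1.0594, 1.0594, 0.5432)  len=0.9334
  (v4,v6,v5) [--+] → (0.862339, 1.14102, 0.5432)–(1.0594, 1.0594, 0.5432)  len=0.2133
  (v5,v6,v7) [+-+] → (0.862339, 1.14102, 0.5432)–(0, 1.4982, 0.5432)  len=0.9334
  (v6,v8,v7) [--+] → (-0.197061, 1.41658, 0.5432)–(0, 1.4982, 0.5432)  len=0.2133
  (v7,v8,v9) [+-+] → (-0.197061, 1.41658, 0.5432)–(-1.0594, 1.0594, 0.5432)  len=0.9334
  (v8,v10,v9) [--+] → (-1.14102, 0.862339, 0.5432)–(-1.0594, 1.0594, 0.5432)  len=0.2133
  (v9,v10,v11) [+-+] → (-1.14102, 0.862339, 0.5432)–(-1.4982, 0, 0.5432)  len=0.9334
  (v10,v12,v11) [--+] → (-1.41658, -0.197061, 0.5432)–(-1.4982, 0, 0.5432)  len=0.2133
  (v11,v12,v13) [+-+] → (-1.41658, -0.197061, 0.5432)–(-1.0594, -1.0594, 0.5432)  len=0.9334
  (v12,v14,v13) [--+] → (-0.862339, -1.14102, 0.5432)–(-1.0594, -1.0594, 0.5432)  len=0.2133
  (v13,v14,v15) [+-+] → (-0.862339, -1.14102, 0.5432)–(0, -1.4982, 0.5432)  len=0.9334
  (v14,v16,v15) [--+] → (0.197061, -1.41658, 0.5432)–(0, -1.4982, 0.5432)  len=0.2133
  (v15,v16,v17) [+-+] → (0.197061, -1.41658, 0.5432)–(1.0594, -1.0594, 0.5432)  len=0.9334
  (v16,v1,v17) [--+] → (1.14102, -0.862339, 0.5432)–(1.0594, -1.0594, 0.5432)  len=0.2133
  (v17,v1,v2) [+-+] → (1.14102, -0.862339, 0.5432)–(1.4982, 0, 0.5432)  len=0.9334

Chained into 1 loop(s):
  loop 1: 16 segments, perimeter = 9.1734
Total perimeter = 9.173


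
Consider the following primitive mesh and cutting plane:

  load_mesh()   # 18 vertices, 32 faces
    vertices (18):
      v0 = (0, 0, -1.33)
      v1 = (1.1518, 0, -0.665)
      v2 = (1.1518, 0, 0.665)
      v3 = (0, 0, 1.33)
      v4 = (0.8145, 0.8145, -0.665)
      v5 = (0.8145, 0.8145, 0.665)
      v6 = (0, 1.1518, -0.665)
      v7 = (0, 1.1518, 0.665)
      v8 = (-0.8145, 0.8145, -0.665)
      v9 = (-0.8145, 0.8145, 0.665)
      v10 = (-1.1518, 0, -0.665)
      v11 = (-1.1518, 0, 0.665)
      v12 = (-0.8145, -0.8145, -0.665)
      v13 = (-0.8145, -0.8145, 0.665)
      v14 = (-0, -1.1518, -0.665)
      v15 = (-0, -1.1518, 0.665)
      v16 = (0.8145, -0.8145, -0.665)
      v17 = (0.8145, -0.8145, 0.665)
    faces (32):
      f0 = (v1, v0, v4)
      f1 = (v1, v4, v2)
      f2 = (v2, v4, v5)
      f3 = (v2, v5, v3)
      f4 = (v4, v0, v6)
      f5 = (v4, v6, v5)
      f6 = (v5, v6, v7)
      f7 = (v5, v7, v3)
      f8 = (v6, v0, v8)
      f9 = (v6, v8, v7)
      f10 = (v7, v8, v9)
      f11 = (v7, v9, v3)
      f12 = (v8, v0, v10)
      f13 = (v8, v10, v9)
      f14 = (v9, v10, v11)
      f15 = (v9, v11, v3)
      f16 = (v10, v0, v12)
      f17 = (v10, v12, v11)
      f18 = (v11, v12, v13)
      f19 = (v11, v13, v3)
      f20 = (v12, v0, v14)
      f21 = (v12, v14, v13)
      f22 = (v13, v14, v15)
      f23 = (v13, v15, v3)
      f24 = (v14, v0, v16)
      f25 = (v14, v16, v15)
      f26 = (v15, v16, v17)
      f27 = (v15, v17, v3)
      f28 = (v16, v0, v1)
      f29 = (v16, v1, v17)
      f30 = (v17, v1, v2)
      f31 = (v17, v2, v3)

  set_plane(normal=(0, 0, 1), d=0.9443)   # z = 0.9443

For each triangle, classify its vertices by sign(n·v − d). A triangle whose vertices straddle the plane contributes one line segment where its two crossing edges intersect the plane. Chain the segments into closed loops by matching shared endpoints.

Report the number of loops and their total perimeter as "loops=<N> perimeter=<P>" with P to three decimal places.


loops=1 perimeter=4.091

Straddling triangles (8 of 32):
  (v2,v5,v3) [--+] → (0.47241, 0.47241, 0.9443)–(0.668044, 0, 0.9443)  len=0.5113
  (v5,v7,v3) [--+] → (0, 0.668044, 0.9443)–(0.47241, 0.47241, 0.9443)  len=0.5113
  (v7,v9,v3) [--+] → (-0.47241, 0.47241, 0.9443)–(0, 0.668044, 0.9443)  len=0.5113
  (v9,v11,v3) [--+] → (-0.668044, 0, 0.9443)–(-0.47241, 0.47241, 0.9443)  len=0.5113
  (v11,v13,v3) [--+] → (-0.47241, -0.47241, 0.9443)–(-0.668044, 0, 0.9443)  len=0.5113
  (v13,v15,v3) [--+] → (0, -0.668044, 0.9443)–(-0.47241, -0.47241, 0.9443)  len=0.5113
  (v15,v17,v3) [--+] → (0.47241, -0.47241, 0.9443)–(0, -0.668044, 0.9443)  len=0.5113
  (v17,v2,v3) [--+] → (0.668044, 0, 0.9443)–(0.47241, -0.47241, 0.9443)  len=0.5113

Chained into 1 loop(s):
  loop 1: 8 segments, perimeter = 4.0905
Total perimeter = 4.091


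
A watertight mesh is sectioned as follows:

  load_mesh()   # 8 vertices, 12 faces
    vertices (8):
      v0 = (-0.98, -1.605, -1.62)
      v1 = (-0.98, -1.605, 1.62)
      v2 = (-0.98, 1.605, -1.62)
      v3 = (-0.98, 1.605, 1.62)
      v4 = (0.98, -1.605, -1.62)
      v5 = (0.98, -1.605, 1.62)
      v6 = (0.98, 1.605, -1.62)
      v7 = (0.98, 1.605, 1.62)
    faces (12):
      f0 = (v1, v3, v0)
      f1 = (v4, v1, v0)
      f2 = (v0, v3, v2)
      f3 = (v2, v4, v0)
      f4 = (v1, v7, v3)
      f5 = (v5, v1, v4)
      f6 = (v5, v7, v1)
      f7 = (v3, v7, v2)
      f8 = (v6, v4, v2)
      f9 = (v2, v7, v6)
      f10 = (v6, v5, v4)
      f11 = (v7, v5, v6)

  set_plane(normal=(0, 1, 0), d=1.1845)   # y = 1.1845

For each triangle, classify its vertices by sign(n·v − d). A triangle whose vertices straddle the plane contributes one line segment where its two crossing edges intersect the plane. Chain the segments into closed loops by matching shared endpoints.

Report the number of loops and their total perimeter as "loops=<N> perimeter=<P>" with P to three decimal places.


Straddling triangles (8 of 12):
  (v1,v3,v0) [-+-] → (-0.98, 1.1845, 1.62)–(-0.98, 1.1845, 1.19557)  len=0.4244
  (v0,v3,v2) [-++] → (-0.98, 1.1845, 1.19557)–(-0.98, 1.1845, -1.62)  len=2.8156
  (v2,v4,v0) [+--] → (-0.723246, 1.1845, -1.62)–(-0.98, 1.1845, -1.62)  len=0.2568
  (v1,v7,v3) [-++] → (0.723246, 1.1845, 1.62)–(-0.98, 1.1845, 1.62)  len=1.7032
  (v5,v7,v1) [-+-] → (0.98, 1.1845, 1.62)–(0.723246, 1.1845, 1.62)  len=0.2568
  (v6,v4,v2) [+-+] → (0.98, 1.1845, -1.62)–(-0.723246, 1.1845, -1.62)  len=1.7032
  (v6,v5,v4) [+--] → (0.98, 1.1845, -1.19557)–(0.98, 1.1845, -1.62)  len=0.4244
  (v7,v5,v6) [+-+] → (0.98, 1.1845, 1.62)–(0.98, 1.1845, -1.19557)  len=2.8156

Chained into 1 loop(s):
  loop 1: 8 segments, perimeter = 10.4000
Total perimeter = 10.400

loops=1 perimeter=10.400


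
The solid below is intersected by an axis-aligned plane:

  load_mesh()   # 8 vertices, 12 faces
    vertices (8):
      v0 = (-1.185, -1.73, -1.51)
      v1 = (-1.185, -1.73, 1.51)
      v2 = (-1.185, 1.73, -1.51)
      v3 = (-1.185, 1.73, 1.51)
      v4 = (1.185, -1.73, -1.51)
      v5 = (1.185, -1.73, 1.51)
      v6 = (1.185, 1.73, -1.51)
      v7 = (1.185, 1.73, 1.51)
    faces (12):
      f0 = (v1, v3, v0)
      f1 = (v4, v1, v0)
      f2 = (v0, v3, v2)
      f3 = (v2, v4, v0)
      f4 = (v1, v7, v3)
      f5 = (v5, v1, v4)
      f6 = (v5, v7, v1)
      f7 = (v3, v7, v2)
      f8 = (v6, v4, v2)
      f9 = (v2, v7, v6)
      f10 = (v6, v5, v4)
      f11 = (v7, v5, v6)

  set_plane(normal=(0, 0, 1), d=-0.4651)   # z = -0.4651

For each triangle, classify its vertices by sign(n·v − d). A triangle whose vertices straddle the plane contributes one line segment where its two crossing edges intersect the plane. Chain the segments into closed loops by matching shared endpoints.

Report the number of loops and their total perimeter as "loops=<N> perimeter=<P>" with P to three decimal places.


loops=1 perimeter=11.660

Straddling triangles (8 of 12):
  (v1,v3,v0) [++-] → (-1.185, -0.532863, -0.4651)–(-1.185, -1.73, -0.4651)  len=1.1971
  (v4,v1,v0) [-+-] → (0.364996, -1.73, -0.4651)–(-1.185, -1.73, -0.4651)  len=1.5500
  (v0,v3,v2) [-+-] → (-1.185, -0.532863, -0.4651)–(-1.185, 1.73, -0.4651)  len=2.2629
  (v5,v1,v4) [++-] → (0.364996, -1.73, -0.4651)–(1.185, -1.73, -0.4651)  len=0.8200
  (v3,v7,v2) [++-] → (-0.364996, 1.73, -0.4651)–(-1.185, 1.73, -0.4651)  len=0.8200
  (v2,v7,v6) [-+-] → (-0.364996, 1.73, -0.4651)–(1.185, 1.73, -0.4651)  len=1.5500
  (v6,v5,v4) [-+-] → (1.185, 0.532863, -0.4651)–(1.185, -1.73, -0.4651)  len=2.2629
  (v7,v5,v6) [++-] → (1.185, 0.532863, -0.4651)–(1.185, 1.73, -0.4651)  len=1.1971

Chained into 1 loop(s):
  loop 1: 8 segments, perimeter = 11.6600
Total perimeter = 11.660


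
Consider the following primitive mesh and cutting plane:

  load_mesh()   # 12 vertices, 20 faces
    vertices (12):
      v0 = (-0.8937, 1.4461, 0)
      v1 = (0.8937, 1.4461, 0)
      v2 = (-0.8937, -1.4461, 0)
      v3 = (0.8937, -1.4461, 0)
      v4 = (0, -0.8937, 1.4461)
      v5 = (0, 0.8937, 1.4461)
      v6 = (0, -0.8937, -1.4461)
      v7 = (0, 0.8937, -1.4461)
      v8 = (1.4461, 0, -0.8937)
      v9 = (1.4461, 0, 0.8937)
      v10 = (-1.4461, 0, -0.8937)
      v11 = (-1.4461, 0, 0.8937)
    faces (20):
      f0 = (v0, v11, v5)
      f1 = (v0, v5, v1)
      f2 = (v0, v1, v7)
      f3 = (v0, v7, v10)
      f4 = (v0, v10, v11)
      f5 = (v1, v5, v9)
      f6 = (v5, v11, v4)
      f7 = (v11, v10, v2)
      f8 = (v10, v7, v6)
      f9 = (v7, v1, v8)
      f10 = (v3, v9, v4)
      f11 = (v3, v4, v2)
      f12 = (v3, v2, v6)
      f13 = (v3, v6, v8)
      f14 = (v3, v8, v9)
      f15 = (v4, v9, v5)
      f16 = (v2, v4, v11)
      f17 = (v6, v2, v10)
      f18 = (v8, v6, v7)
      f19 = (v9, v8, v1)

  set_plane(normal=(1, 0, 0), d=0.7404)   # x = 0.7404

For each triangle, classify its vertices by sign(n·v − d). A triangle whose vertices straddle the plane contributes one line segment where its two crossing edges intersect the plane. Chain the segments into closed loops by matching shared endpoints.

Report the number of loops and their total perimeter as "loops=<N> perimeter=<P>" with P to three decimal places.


loops=1 perimeter=7.984

Straddling triangles (10 of 20):
  (v0,v5,v1) [--+] → (0.7404, 1.35134, 0.248055)–(0.7404, 1.4461, 0)  len=0.2655
  (v0,v1,v7) [-+-] → (0.7404, 1.4461, 0)–(0.7404, 1.35134, -0.248055)  len=0.2655
  (v1,v5,v9) [+-+] → (0.7404, 1.35134, 0.248055)–(0.7404, 0.436128, 1.16327)  len=1.2943
  (v7,v1,v8) [-++] → (0.7404, 1.35134, -0.248055)–(0.7404, 0.436128, -1.16327)  len=1.2943
  (v3,v9,v4) [++-] → (0.7404, -0.436128, 1.16327)–(0.7404, -1.35134, 0.248055)  len=1.2943
  (v3,v4,v2) [+--] → (0.7404, -1.35134, 0.248055)–(0.7404, -1.4461, 0)  len=0.2655
  (v3,v2,v6) [+--] → (0.7404, -1.4461, 0)–(0.7404, -1.35134, -0.248055)  len=0.2655
  (v3,v6,v8) [+-+] → (0.7404, -1.35134, -0.248055)–(0.7404, -0.436128, -1.16327)  len=1.2943
  (v4,v9,v5) [-+-] → (0.7404, -0.436128, 1.16327)–(0.7404, 0.436128, 1.16327)  len=0.8723
  (v8,v6,v7) [+--] → (0.7404, -0.436128, -1.16327)–(0.7404, 0.436128, -1.16327)  len=0.8723

Chained into 1 loop(s):
  loop 1: 10 segments, perimeter = 7.9839
Total perimeter = 7.984


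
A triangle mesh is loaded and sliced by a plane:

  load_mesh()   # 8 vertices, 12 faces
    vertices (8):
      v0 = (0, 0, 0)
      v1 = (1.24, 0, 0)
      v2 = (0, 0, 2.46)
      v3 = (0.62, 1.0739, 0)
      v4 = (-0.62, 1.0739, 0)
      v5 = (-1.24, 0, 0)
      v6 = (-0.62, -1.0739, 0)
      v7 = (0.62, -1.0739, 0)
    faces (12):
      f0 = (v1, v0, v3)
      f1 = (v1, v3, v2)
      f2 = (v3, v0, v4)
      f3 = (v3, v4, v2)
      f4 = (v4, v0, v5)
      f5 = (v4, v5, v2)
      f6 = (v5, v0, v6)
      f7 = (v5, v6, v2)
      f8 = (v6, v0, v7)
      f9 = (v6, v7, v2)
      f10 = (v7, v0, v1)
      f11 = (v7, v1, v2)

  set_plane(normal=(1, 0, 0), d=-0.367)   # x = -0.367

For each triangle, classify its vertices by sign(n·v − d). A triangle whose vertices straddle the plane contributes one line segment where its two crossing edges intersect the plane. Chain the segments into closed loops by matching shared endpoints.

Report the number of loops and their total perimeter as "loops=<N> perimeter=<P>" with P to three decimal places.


loops=1 perimeter=6.272

Straddling triangles (8 of 12):
  (v3,v0,v4) [++-] → (-0.367, 0.63568, 0)–(-0.367, 1.0739, 0)  len=0.4382
  (v3,v4,v2) [+-+] → (-0.367, 1.0739, 0)–(-0.367, 0.63568, 1.00384)  len=1.0953
  (v4,v0,v5) [-+-] → (-0.367, 0.63568, 0)–(-0.367, 0, 0)  len=0.6357
  (v4,v5,v2) [--+] → (-0.367, 0, 1.73192)–(-0.367, 0.63568, 1.00384)  len=0.9665
  (v5,v0,v6) [-+-] → (-0.367, 0, 0)–(-0.367, -0.63568, 0)  len=0.6357
  (v5,v6,v2) [--+] → (-0.367, -0.63568, 1.00384)–(-0.367, 0, 1.73192)  len=0.9665
  (v6,v0,v7) [-++] → (-0.367, -0.63568, 0)–(-0.367, -1.0739, 0)  len=0.4382
  (v6,v7,v2) [-++] → (-0.367, -1.0739, 0)–(-0.367, -0.63568, 1.00384)  len=1.0953

Chained into 1 loop(s):
  loop 1: 8 segments, perimeter = 6.2715
Total perimeter = 6.272


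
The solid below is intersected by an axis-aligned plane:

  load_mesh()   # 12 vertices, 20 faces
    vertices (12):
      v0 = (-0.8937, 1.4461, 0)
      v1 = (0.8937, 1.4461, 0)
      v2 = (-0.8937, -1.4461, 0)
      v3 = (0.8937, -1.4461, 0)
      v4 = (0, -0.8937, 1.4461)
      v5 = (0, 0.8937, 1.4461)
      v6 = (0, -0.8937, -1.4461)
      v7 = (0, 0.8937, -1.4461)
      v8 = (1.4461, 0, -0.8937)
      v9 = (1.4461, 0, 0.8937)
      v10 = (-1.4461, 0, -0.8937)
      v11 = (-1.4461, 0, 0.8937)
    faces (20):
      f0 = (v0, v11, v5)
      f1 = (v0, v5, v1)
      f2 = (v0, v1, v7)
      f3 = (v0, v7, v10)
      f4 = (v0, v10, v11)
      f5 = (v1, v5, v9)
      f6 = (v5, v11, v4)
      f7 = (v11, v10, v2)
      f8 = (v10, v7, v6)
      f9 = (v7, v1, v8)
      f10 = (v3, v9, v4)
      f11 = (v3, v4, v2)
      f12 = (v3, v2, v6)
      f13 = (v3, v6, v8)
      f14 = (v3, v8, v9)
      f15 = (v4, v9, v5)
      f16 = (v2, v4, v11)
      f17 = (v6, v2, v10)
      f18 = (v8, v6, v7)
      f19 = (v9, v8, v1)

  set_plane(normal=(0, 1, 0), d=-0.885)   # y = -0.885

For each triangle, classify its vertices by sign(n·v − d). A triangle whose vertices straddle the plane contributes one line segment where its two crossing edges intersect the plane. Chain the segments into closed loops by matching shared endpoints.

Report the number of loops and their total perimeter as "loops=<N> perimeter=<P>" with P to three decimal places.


Straddling triangles (10 of 20):
  (v5,v11,v4) [++-] → (-0.0140775, -0.885, 1.44072)–(0, -0.885, 1.4461)  len=0.0151
  (v11,v10,v2) [++-] → (-1.10804, -0.885, -0.346764)–(-1.10804, -0.885, 0.346764)  len=0.6935
  (v10,v7,v6) [++-] → (0, -0.885, -1.4461)–(-0.0140775, -0.885, -1.44072)  len=0.0151
  (v3,v9,v4) [-+-] → (1.10804, -0.885, 0.346764)–(0.0140775, -0.885, 1.44072)  len=1.5471
  (v3,v6,v8) [--+] → (0.0140775, -0.885, -1.44072)–(1.10804, -0.885, -0.346764)  len=1.5471
  (v3,v8,v9) [-++] → (1.10804, -0.885, -0.346764)–(1.10804, -0.885, 0.346764)  len=0.6935
  (v4,v9,v5) [-++] → (0.0140775, -0.885, 1.44072)–(0, -0.885, 1.4461)  len=0.0151
  (v2,v4,v11) [--+] → (-0.0140775, -0.885, 1.44072)–(-1.10804, -0.885, 0.346764)  len=1.5471
  (v6,v2,v10) [--+] → (-1.10804, -0.885, -0.346764)–(-0.0140775, -0.885, -1.44072)  len=1.5471
  (v8,v6,v7) [+-+] → (0.0140775, -0.885, -1.44072)–(0, -0.885, -1.4461)  len=0.0151

Chained into 1 loop(s):
  loop 1: 10 segments, perimeter = 7.6357
Total perimeter = 7.636

loops=1 perimeter=7.636


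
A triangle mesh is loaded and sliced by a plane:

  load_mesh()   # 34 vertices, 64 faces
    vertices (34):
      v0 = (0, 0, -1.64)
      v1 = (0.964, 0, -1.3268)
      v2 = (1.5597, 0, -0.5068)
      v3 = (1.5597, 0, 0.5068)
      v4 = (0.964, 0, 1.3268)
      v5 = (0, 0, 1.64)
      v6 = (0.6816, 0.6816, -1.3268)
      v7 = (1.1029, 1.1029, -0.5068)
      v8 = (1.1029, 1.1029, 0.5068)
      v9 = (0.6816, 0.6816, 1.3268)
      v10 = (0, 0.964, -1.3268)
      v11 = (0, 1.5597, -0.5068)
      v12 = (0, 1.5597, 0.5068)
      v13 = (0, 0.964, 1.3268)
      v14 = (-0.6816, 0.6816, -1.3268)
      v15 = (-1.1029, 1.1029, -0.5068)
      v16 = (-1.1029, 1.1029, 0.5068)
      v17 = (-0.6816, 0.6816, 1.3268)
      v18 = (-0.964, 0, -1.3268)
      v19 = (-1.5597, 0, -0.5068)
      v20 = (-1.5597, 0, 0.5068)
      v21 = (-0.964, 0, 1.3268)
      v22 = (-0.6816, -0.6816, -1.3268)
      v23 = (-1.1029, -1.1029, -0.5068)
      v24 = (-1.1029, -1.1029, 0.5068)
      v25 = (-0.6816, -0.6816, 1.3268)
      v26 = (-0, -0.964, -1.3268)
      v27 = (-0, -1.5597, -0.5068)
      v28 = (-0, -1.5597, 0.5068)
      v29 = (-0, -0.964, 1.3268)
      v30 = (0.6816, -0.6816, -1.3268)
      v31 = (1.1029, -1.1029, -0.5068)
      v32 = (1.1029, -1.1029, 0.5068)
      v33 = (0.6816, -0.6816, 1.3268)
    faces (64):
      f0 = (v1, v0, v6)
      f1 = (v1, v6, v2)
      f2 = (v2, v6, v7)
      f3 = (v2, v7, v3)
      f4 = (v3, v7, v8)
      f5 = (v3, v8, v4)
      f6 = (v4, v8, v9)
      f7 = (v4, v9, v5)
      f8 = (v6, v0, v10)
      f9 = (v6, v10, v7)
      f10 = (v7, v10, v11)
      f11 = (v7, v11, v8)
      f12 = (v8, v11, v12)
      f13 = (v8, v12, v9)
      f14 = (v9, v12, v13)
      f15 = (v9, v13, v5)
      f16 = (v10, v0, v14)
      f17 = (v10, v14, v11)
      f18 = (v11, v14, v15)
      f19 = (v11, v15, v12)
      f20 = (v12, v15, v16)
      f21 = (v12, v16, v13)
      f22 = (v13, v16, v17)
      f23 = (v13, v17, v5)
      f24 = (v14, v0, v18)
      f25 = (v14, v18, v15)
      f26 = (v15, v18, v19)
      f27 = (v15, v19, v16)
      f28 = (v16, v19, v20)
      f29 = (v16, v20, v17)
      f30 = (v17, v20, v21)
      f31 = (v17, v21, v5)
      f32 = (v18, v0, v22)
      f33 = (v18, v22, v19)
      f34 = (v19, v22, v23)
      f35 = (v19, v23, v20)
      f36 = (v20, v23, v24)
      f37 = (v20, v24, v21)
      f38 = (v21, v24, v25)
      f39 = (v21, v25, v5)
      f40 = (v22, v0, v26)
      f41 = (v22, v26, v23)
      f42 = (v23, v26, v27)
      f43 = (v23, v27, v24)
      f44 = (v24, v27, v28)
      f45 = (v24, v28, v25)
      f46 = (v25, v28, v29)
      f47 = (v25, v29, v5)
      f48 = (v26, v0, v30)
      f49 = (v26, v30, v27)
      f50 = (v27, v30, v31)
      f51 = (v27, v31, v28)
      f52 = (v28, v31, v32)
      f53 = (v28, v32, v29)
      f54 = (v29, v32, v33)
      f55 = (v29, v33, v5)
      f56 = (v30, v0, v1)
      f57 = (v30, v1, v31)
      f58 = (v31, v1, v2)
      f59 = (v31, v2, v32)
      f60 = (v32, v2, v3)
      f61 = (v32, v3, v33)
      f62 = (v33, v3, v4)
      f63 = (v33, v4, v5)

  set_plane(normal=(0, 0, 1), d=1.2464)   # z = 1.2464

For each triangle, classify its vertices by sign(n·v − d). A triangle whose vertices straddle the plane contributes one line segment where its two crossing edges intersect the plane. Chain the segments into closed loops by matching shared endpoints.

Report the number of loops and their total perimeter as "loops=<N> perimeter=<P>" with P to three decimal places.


Straddling triangles (16 of 64):
  (v3,v8,v4) [--+] → (0.977619, 0.108138, 1.2464)–(1.02241, 0, 1.2464)  len=0.1170
  (v4,v8,v9) [+-+] → (0.977619, 0.108138, 1.2464)–(0.722908, 0.722908, 1.2464)  len=0.6654
  (v8,v12,v9) [--+] → (0.61477, 0.767697, 1.2464)–(0.722908, 0.722908, 1.2464)  len=0.1170
  (v9,v12,v13) [+-+] → (0.61477, 0.767697, 1.2464)–(0, 1.02241, 1.2464)  len=0.6654
  (v12,v16,v13) [--+] → (-0.108138, 0.977619, 1.2464)–(0, 1.02241, 1.2464)  len=0.1170
  (v13,v16,v17) [+-+] → (-0.108138, 0.977619, 1.2464)–(-0.722908, 0.722908, 1.2464)  len=0.6654
  (v16,v20,v17) [--+] → (-0.767697, 0.61477, 1.2464)–(-0.722908, 0.722908, 1.2464)  len=0.1170
  (v17,v20,v21) [+-+] → (-0.767697, 0.61477, 1.2464)–(-1.02241, 0, 1.2464)  len=0.6654
  (v20,v24,v21) [--+] → (-0.977619, -0.108138, 1.2464)–(-1.02241, 0, 1.2464)  len=0.1170
  (v21,v24,v25) [+-+] → (-0.977619, -0.108138, 1.2464)–(-0.722908, -0.722908, 1.2464)  len=0.6654
  (v24,v28,v25) [--+] → (-0.61477, -0.767697, 1.2464)–(-0.722908, -0.722908, 1.2464)  len=0.1170
  (v25,v28,v29) [+-+] → (-0.61477, -0.767697, 1.2464)–(0, -1.02241, 1.2464)  len=0.6654
  (v28,v32,v29) [--+] → (0.108138, -0.977619, 1.2464)–(0, -1.02241, 1.2464)  len=0.1170
  (v29,v32,v33) [+-+] → (0.108138, -0.977619, 1.2464)–(0.722908, -0.722908, 1.2464)  len=0.6654
  (v32,v3,v33) [--+] → (0.767697, -0.61477, 1.2464)–(0.722908, -0.722908, 1.2464)  len=0.1170
  (v33,v3,v4) [+-+] → (0.767697, -0.61477, 1.2464)–(1.02241, 0, 1.2464)  len=0.6654

Chained into 1 loop(s):
  loop 1: 16 segments, perimeter = 6.2599
Total perimeter = 6.260

loops=1 perimeter=6.260


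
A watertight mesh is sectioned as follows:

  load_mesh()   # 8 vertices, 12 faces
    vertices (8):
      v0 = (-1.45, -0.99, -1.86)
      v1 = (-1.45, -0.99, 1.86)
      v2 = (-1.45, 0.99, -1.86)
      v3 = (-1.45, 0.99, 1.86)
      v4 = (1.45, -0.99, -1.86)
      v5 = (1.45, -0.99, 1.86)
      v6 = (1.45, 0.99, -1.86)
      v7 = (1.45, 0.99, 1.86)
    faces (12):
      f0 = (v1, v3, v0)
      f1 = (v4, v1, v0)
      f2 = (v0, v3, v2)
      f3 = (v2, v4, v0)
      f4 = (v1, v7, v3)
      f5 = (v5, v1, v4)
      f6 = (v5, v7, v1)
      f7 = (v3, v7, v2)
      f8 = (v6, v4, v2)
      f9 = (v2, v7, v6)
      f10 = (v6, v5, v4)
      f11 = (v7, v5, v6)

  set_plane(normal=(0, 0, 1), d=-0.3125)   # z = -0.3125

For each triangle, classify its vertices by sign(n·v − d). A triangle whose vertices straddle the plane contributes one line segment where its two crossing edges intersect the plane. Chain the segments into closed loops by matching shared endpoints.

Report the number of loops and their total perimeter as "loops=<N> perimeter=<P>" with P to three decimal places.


loops=1 perimeter=9.760

Straddling triangles (8 of 12):
  (v1,v3,v0) [++-] → (-1.45, -0.166331, -0.3125)–(-1.45, -0.99, -0.3125)  len=0.8237
  (v4,v1,v0) [-+-] → (0.243616, -0.99, -0.3125)–(-1.45, -0.99, -0.3125)  len=1.6936
  (v0,v3,v2) [-+-] → (-1.45, -0.166331, -0.3125)–(-1.45, 0.99, -0.3125)  len=1.1563
  (v5,v1,v4) [++-] → (0.243616, -0.99, -0.3125)–(1.45, -0.99, -0.3125)  len=1.2064
  (v3,v7,v2) [++-] → (-0.243616, 0.99, -0.3125)–(-1.45, 0.99, -0.3125)  len=1.2064
  (v2,v7,v6) [-+-] → (-0.243616, 0.99, -0.3125)–(1.45, 0.99, -0.3125)  len=1.6936
  (v6,v5,v4) [-+-] → (1.45, 0.166331, -0.3125)–(1.45, -0.99, -0.3125)  len=1.1563
  (v7,v5,v6) [++-] → (1.45, 0.166331, -0.3125)–(1.45, 0.99, -0.3125)  len=0.8237

Chained into 1 loop(s):
  loop 1: 8 segments, perimeter = 9.7600
Total perimeter = 9.760
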